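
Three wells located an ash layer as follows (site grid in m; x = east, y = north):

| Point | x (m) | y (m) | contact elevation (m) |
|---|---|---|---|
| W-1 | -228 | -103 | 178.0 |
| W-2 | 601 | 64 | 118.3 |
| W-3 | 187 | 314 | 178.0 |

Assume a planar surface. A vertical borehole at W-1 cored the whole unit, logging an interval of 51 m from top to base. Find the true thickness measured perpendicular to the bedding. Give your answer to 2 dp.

50.59 m

Two edge vectors: W-1→W-2 = (829, 167, -59.7), W-1→W-3 = (415, 417, 0).
Normal n = (W-1→W-2) × (W-1→W-3) = (24894.9, -24775.5, 276388).
So ∂z/∂x = −n_x/n_z = −0.09007 and ∂z/∂y = −n_y/n_z = 0.08964.
|∇z| = √(a²+b²) = 0.12708, so dip δ = arctan(0.12708) = 7.24°.
True thickness = vertical thickness × cos δ = 51 × cos 7.24° = 50.59 m.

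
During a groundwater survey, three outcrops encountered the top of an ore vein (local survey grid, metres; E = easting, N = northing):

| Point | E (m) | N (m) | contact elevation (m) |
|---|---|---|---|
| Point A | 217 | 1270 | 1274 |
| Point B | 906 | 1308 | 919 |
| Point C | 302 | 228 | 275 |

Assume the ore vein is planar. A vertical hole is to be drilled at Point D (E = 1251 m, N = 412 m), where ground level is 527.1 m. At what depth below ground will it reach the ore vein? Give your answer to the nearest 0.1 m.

Let the plane be z = a·E + b·N + c.
Point B−Point A: 689a + 38b = −355;  Point C−Point A: 85a − 1042b = −999.
Solving gives a = −0.565571, b = 0.912597.
Then c = 1274 − a·217 − b·1270 = 237.73.
At (1251, 412): z_contact = −707.53 + 375.99 + 237.73 = -93.81 m.
Depth below ground = 527.1 − (-93.81) = 620.9 m.

620.9 m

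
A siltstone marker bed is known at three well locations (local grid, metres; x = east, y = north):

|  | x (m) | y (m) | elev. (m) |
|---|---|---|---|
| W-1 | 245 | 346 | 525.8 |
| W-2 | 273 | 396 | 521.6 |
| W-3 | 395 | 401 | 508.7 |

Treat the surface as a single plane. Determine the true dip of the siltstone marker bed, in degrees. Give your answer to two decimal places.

Let the plane be z = a·x + b·y + c.
W-2−W-1: 28a + 50b = −4.2;  W-3−W-1: 150a + 55b = −17.1.
Solving gives a = −0.10470, b = −0.02537.
Gradient magnitude |∇z| = √(a² + b²) = √(0.01096 + 0.00064) = 0.10773.
True dip = arctan(0.10773) = 6.15°, dipping toward ENE (azimuth ≈ 076°).

6.15°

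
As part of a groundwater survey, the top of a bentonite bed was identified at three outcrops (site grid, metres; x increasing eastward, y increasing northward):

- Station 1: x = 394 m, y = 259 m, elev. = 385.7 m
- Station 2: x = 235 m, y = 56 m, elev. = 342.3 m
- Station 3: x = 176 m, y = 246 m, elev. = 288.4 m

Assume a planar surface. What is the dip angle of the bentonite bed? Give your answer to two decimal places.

25.48°

Two edge vectors: Station 1→Station 2 = (-159, -203, -43.4), Station 1→Station 3 = (-218, -13, -97.3).
Normal n = (Station 1→Station 2) × (Station 1→Station 3) = (19187.7, -6009.5, -42187).
So ∂z/∂x = −n_x/n_z = 0.45482 and ∂z/∂y = −n_y/n_z = −0.14245.
Gradient magnitude |∇z| = √(a² + b²) = √(0.20687 + 0.02029) = 0.47661.
True dip = arctan(0.47661) = 25.48°, dipping toward WNW (azimuth ≈ 287°).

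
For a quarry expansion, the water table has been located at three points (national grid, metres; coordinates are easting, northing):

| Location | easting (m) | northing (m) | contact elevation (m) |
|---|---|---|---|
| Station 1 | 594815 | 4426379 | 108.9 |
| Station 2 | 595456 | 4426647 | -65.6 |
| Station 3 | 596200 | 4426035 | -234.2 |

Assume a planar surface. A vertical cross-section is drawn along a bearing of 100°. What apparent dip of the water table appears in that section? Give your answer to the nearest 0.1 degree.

13.9°

Let the plane be z = a·easting + b·northing + c.
Station 2−Station 1: 641a + 268b = −174.5;  Station 3−Station 1: 1385a − 344b = −343.1.
Solving gives a = −0.25686, b = −0.03677.
Unit vector along 100° is (sin 100°, cos 100°) = (0.9848, -0.1736).
Slope in that direction = a·(0.9848) + b·(-0.1736) = −0.24657.
Apparent dip = arctan|0.24657| = 13.9° (true dip is 14.5°, so apparent ≤ true as expected).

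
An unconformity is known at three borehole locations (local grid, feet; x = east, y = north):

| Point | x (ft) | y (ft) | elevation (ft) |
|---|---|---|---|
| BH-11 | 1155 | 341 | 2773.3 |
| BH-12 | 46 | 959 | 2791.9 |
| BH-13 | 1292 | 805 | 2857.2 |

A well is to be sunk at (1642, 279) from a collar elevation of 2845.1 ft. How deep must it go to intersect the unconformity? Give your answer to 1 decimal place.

46.6 ft

Two edge vectors: BH-11→BH-12 = (-1109, 618, 18.6), BH-11→BH-13 = (137, 464, 83.9).
Normal n = (BH-11→BH-12) × (BH-11→BH-13) = (43219.8, 95593.3, -599242).
So ∂z/∂x = −n_x/n_z = 0.072124 and ∂z/∂y = −n_y/n_z = 0.159524.
Intercept c from BH-11: 2773.3 − 83.30 − 54.40 = 2635.60.
At (1642, 279): z_contact = 118.43 + 44.51 + 2635.60 = 2798.53 ft.
Depth below ground = 2845.1 − 2798.53 = 46.6 ft.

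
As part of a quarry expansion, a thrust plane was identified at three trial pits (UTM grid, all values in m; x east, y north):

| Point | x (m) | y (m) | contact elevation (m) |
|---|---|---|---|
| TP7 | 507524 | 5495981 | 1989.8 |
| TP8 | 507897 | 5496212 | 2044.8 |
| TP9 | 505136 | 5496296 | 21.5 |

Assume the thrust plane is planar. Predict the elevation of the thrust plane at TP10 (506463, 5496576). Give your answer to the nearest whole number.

705 m

Two edge vectors: TP7→TP8 = (373, 231, 55), TP7→TP9 = (-2388, 315, -1968.3).
Normal n = (TP7→TP8) × (TP7→TP9) = (-472002.3, 602835.9, 669123).
So ∂z/∂x = −n_x/n_z = 0.70540439 and ∂z/∂y = −n_y/n_z = −0.90093436.
Intercept c from TP7: 1989.8 − 358009.66 + 4951518.11 = 4595498.25.
At (506463, 5496576): z = 357261.2 − 4952054.2 + 4595498.25 = 705.3 m.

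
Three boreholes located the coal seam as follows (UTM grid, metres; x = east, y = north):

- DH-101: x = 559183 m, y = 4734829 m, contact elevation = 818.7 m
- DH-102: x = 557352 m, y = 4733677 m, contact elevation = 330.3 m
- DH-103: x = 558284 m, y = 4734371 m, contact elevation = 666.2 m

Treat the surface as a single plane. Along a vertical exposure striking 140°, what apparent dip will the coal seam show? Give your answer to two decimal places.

37.88°

Let the plane be z = a·x + b·y + c.
DH-102−DH-101: −1831a − 1152b = −488.4;  DH-103−DH-101: −899a − 458b = −152.5.
Solving gives a = −0.24363, b = 0.81119.
Unit vector along 140° is (sin 140°, cos 140°) = (0.6428, -0.7660).
Slope in that direction = a·(0.6428) + b·(-0.7660) = −0.77801.
Apparent dip = arctan|0.77801| = 37.88° (true dip is 40.3°, so apparent ≤ true as expected).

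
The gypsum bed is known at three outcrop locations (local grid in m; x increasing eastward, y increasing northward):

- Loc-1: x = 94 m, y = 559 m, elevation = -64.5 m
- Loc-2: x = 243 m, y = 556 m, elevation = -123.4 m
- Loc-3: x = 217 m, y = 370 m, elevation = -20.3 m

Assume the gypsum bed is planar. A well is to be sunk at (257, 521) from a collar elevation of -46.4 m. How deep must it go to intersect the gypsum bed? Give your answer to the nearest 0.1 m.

65.3 m

Two edge vectors: Loc-1→Loc-2 = (149, -3, -58.9), Loc-1→Loc-3 = (123, -189, 44.2).
Normal n = (Loc-1→Loc-2) × (Loc-1→Loc-3) = (-11264.7, -13830.5, -27792).
So ∂z/∂x = −n_x/n_z = −0.40532 and ∂z/∂y = −n_y/n_z = −0.49764.
Intercept c from Loc-1: -64.5 + 38.10 + 278.18 = 251.78.
At (257, 521): z_contact = −104.17 − 259.27 + 251.78 = -111.66 m.
Depth below ground = -46.4 − (-111.66) = 65.3 m.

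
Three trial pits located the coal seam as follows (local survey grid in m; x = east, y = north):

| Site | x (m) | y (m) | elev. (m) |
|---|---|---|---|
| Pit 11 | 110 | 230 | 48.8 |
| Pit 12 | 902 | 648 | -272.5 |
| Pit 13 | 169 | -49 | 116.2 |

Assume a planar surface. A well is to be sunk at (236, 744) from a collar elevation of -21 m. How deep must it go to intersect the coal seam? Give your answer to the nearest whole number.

Two edge vectors: Pit 11→Pit 12 = (792, 418, -321.3), Pit 11→Pit 13 = (59, -279, 67.4).
Normal n = (Pit 11→Pit 12) × (Pit 11→Pit 13) = (-61469.5, -72337.5, -245630).
So ∂z/∂x = −n_x/n_z = −0.25025 and ∂z/∂y = −n_y/n_z = −0.29450.
Intercept c from Pit 11: 48.8 + 27.53 + 67.73 = 144.06.
At (236, 744): z_contact = −59.1 − 219.1 + 144.06 = -134.1 m.
Depth below ground = -21 − (-134.1) = 113 m.

113 m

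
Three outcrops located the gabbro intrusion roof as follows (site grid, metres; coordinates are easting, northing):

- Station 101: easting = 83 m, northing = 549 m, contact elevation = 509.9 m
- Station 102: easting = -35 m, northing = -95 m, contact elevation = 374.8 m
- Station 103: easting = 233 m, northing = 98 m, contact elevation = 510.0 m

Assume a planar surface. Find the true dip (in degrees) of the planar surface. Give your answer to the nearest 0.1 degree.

Two edge vectors: Station 101→Station 102 = (-118, -644, -135.1), Station 101→Station 103 = (150, -451, 0.1).
Normal n = (Station 101→Station 102) × (Station 101→Station 103) = (-60994.5, -20253.2, 149818).
So ∂z/∂easting = −n_x/n_z = 0.40712 and ∂z/∂northing = −n_y/n_z = 0.13519.
Gradient magnitude |∇z| = √(a² + b²) = √(0.16575 + 0.01828) = 0.42898.
True dip = arctan(0.42898) = 23.2°, dipping toward WSW (azimuth ≈ 252°).

23.2°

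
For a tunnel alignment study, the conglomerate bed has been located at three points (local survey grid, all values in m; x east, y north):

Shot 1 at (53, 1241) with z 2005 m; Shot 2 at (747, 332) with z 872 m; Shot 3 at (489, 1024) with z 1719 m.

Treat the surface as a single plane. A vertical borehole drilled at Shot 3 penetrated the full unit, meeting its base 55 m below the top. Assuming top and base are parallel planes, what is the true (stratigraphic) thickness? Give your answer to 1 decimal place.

35.1 m

Two edge vectors: Shot 1→Shot 2 = (694, -909, -1133), Shot 1→Shot 3 = (436, -217, -286).
Normal n = (Shot 1→Shot 2) × (Shot 1→Shot 3) = (14113, -295504, 245726).
So ∂z/∂x = −n_x/n_z = −0.05743 and ∂z/∂y = −n_y/n_z = 1.20258.
|∇z| = √(a²+b²) = 1.20395, so dip δ = arctan(1.20395) = 50.29°.
True thickness = vertical thickness × cos δ = 55 × cos 50.29° = 35.1 m.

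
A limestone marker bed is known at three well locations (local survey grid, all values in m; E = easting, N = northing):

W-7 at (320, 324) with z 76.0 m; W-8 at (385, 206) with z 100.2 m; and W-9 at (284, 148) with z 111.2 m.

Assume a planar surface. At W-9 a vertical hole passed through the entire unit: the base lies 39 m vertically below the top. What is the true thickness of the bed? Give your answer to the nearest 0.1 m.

Two edge vectors: W-7→W-8 = (65, -118, 24.2), W-7→W-9 = (-36, -176, 35.2).
Normal n = (W-7→W-8) × (W-7→W-9) = (105.6, -3159.2, -15688).
So ∂z/∂E = −n_x/n_z = 0.00673 and ∂z/∂N = −n_y/n_z = −0.20138.
|∇z| = √(a²+b²) = 0.20149, so dip δ = arctan(0.20149) = 11.39°.
True thickness = vertical thickness × cos δ = 39 × cos 11.39° = 38.2 m.

38.2 m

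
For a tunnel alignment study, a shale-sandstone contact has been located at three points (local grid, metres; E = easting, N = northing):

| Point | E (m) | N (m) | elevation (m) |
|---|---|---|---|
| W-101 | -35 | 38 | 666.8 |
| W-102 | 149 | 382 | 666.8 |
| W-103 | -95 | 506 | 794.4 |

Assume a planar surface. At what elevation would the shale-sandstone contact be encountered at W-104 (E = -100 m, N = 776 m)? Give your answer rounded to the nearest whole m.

856 m

Two edge vectors: W-101→W-102 = (184, 344, 0), W-101→W-103 = (-60, 468, 127.6).
Normal n = (W-101→W-102) × (W-101→W-103) = (43894.4, -23478.4, 106752).
So ∂z/∂E = −n_x/n_z = −0.41118 and ∂z/∂N = −n_y/n_z = 0.21993.
Intercept c from W-101: 666.8 − 14.39 − 8.36 = 644.05.
At (-100, 776): z = 41.1 + 170.7 + 644.05 = 855.8 m.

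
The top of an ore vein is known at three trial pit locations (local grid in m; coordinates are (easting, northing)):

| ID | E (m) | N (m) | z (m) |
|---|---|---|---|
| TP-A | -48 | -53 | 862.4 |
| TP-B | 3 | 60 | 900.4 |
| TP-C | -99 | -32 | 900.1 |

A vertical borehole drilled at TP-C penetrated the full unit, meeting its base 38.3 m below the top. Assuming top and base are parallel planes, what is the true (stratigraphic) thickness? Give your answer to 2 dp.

Two edge vectors: TP-A→TP-B = (51, 113, 38), TP-A→TP-C = (-51, 21, 37.7).
Normal n = (TP-A→TP-B) × (TP-A→TP-C) = (3462.1, -3860.7, 6834).
So ∂z/∂E = −n_x/n_z = −0.50660 and ∂z/∂N = −n_y/n_z = 0.56493.
|∇z| = √(a²+b²) = 0.75880, so dip δ = arctan(0.75880) = 37.19°.
True thickness = vertical thickness × cos δ = 38.3 × cos 37.19° = 30.51 m.

30.51 m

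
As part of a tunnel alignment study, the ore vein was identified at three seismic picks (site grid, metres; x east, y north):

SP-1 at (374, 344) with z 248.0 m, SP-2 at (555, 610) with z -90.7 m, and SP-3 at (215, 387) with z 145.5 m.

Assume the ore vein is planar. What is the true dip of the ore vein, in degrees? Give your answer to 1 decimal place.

Two edge vectors: SP-1→SP-2 = (181, 266, -338.7), SP-1→SP-3 = (-159, 43, -102.5).
Normal n = (SP-1→SP-2) × (SP-1→SP-3) = (-12700.9, 72405.8, 50077).
So ∂z/∂x = −n_x/n_z = 0.25363 and ∂z/∂y = −n_y/n_z = −1.44589.
Gradient magnitude |∇z| = √(a² + b²) = √(0.06433 + 2.09060) = 1.46797.
True dip = arctan(1.46797) = 55.7°, dipping toward N (azimuth ≈ 350°).

55.7°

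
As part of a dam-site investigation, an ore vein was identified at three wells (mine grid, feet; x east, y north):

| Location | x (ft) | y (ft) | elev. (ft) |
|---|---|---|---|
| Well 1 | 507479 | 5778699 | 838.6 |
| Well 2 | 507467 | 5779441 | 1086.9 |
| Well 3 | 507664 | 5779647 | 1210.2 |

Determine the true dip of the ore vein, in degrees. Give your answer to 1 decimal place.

23.5°

Two edge vectors: Well 1→Well 2 = (-12, 742, 248.3), Well 1→Well 3 = (185, 948, 371.6).
Normal n = (Well 1→Well 2) × (Well 1→Well 3) = (40338.8, 50394.7, -148646).
So ∂z/∂x = −n_x/n_z = 0.27137 and ∂z/∂y = −n_y/n_z = 0.33902.
Gradient magnitude |∇z| = √(a² + b²) = √(0.07364 + 0.11494) = 0.43426.
True dip = arctan(0.43426) = 23.5°, dipping toward SW (azimuth ≈ 219°).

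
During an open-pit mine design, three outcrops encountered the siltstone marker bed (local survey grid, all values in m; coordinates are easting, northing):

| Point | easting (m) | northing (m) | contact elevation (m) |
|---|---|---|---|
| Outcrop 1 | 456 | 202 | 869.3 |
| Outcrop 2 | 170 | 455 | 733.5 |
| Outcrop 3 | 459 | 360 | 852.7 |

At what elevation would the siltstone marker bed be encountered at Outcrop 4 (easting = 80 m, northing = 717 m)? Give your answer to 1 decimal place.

670.3 m

Two edge vectors: Outcrop 1→Outcrop 2 = (-286, 253, -135.8), Outcrop 1→Outcrop 3 = (3, 158, -16.6).
Normal n = (Outcrop 1→Outcrop 2) × (Outcrop 1→Outcrop 3) = (17256.6, -5155, -45947).
So ∂z/∂easting = −n_x/n_z = 0.37558 and ∂z/∂northing = −n_y/n_z = −0.11219.
Intercept c from Outcrop 1: 869.3 − 171.26 + 22.66 = 720.70.
At (80, 717): z = 30.0 − 80.4 + 720.70 = 670.3 m.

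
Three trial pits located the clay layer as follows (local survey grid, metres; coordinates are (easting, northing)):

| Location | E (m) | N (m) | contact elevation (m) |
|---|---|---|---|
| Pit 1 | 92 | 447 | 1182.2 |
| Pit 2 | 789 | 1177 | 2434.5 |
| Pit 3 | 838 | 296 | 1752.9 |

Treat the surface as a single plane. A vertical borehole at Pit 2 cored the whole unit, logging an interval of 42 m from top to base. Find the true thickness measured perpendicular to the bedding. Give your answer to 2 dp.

26.30 m

Two edge vectors: Pit 1→Pit 2 = (697, 730, 1252.3), Pit 1→Pit 3 = (746, -151, 570.7).
Normal n = (Pit 1→Pit 2) × (Pit 1→Pit 3) = (605708.3, 536437.9, -649827).
So ∂z/∂E = −n_x/n_z = 0.93211 and ∂z/∂N = −n_y/n_z = 0.82551.
|∇z| = √(a²+b²) = 1.24511, so dip δ = arctan(1.24511) = 51.23°.
True thickness = vertical thickness × cos δ = 42 × cos 51.23° = 26.30 m.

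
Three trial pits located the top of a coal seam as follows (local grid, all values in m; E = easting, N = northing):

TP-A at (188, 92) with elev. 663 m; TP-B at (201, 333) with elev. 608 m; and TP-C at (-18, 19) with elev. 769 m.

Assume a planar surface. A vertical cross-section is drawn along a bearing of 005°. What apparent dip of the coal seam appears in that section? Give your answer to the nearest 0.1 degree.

13.6°

Two edge vectors: TP-A→TP-B = (13, 241, -55), TP-A→TP-C = (-206, -73, 106).
Normal n = (TP-A→TP-B) × (TP-A→TP-C) = (21531, 9952, 48697).
So ∂z/∂E = −n_x/n_z = −0.44214 and ∂z/∂N = −n_y/n_z = −0.20437.
Unit vector along 005° is (sin 5°, cos 5°) = (0.0872, 0.9962).
Slope in that direction = a·(0.0872) + b·(0.9962) = −0.24212.
Apparent dip = arctan|0.24212| = 13.6° (true dip is 26.0°, so apparent ≤ true as expected).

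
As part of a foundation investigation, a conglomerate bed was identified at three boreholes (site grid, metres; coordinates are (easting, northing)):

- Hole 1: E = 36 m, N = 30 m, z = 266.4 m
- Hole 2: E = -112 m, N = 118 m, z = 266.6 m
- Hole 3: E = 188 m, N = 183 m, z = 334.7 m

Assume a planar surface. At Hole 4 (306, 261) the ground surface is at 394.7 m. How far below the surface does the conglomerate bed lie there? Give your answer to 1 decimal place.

18.5 m

Two edge vectors: Hole 1→Hole 2 = (-148, 88, 0.2), Hole 1→Hole 3 = (152, 153, 68.3).
Normal n = (Hole 1→Hole 2) × (Hole 1→Hole 3) = (5979.8, 10138.8, -36020).
So ∂z/∂E = −n_x/n_z = 0.16601 and ∂z/∂N = −n_y/n_z = 0.28148.
Intercept c from Hole 1: 266.4 − 5.98 − 8.44 = 251.98.
At (306, 261): z_contact = 50.80 + 73.47 + 251.98 = 376.24 m.
Depth below ground = 394.7 − 376.24 = 18.5 m.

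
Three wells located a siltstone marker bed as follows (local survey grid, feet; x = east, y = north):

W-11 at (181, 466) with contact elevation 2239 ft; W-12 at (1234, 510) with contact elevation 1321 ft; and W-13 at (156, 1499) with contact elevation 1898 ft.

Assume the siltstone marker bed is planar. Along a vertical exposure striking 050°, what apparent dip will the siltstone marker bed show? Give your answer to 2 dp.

41.42°

Two edge vectors: W-11→W-12 = (1053, 44, -918), W-11→W-13 = (-25, 1033, -341).
Normal n = (W-11→W-12) × (W-11→W-13) = (933290, 382023, 1088849).
So ∂z/∂x = −n_x/n_z = −0.85713 and ∂z/∂y = −n_y/n_z = −0.35085.
Unit vector along 050° is (sin 50°, cos 50°) = (0.7660, 0.6428).
Slope in that direction = a·(0.7660) + b·(0.6428) = −0.88213.
Apparent dip = arctan|0.88213| = 41.42° (true dip is 42.8°, so apparent ≤ true as expected).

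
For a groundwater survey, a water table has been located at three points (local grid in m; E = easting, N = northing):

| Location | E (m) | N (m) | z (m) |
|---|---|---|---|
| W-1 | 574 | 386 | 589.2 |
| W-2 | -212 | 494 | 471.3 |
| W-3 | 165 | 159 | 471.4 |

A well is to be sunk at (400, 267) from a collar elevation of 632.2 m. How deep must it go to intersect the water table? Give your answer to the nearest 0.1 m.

97.6 m

Two edge vectors: W-1→W-2 = (-786, 108, -117.9), W-1→W-3 = (-409, -227, -117.8).
Normal n = (W-1→W-2) × (W-1→W-3) = (-39485.7, -44369.7, 222594).
So ∂z/∂E = −n_x/n_z = 0.17739 and ∂z/∂N = −n_y/n_z = 0.19933.
Intercept c from W-1: 589.2 − 101.82 − 76.94 = 410.44.
At (400, 267): z_contact = 70.96 + 53.22 + 410.44 = 534.61 m.
Depth below ground = 632.2 − 534.61 = 97.6 m.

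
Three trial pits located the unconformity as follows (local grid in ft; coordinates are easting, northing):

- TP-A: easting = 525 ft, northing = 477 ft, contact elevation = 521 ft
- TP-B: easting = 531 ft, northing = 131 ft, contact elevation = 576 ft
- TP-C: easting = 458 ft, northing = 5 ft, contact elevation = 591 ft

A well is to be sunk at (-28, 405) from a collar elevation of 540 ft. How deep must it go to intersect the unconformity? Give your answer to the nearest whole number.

45 ft

Let the plane be z = a·easting + b·northing + c.
TP-B−TP-A: 6a − 346b = 55;  TP-C−TP-A: −67a − 472b = 70.
Solving gives a = 0.06689, b = −0.15780.
Then c = 521 − a·525 − b·477 = 561.15.
At (-28, 405): z_contact = −1.9 − 63.9 + 561.15 = 495.4 ft.
Depth below ground = 540 − 495.4 = 45 ft.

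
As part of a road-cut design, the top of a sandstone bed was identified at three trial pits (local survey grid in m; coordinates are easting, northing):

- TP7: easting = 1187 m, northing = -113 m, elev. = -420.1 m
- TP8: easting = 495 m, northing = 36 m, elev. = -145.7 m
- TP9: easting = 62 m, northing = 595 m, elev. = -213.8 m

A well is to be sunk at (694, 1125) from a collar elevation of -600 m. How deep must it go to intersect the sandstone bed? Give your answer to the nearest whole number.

Let the plane be z = a·easting + b·northing + c.
TP8−TP7: −692a + 149b = 274.4;  TP9−TP7: −1125a + 708b = 206.3.
Solving gives a = −0.50739, b = −0.51485.
Then c = -420.1 − a·1187 − b·-113 = 123.99.
At (694, 1125): z_contact = −352.1 − 579.2 + 123.99 = -807.3 m.
Depth below ground = -600 − (-807.3) = 207 m.

207 m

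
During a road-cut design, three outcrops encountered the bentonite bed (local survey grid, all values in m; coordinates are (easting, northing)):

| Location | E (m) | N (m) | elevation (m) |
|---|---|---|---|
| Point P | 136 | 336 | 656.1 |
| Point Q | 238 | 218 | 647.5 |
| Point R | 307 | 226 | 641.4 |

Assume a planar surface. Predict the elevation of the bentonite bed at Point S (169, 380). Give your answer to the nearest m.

653 m

Two edge vectors: Point P→Point Q = (102, -118, -8.6), Point P→Point R = (171, -110, -14.7).
Normal n = (Point P→Point Q) × (Point P→Point R) = (788.6, 28.8, 8958).
So ∂z/∂E = −n_x/n_z = −0.08803 and ∂z/∂N = −n_y/n_z = −0.00322.
Intercept c from Point P: 656.1 + 11.97 + 1.08 = 669.15.
At (169, 380): z = −14.9 − 1.2 + 669.15 = 653.1 m.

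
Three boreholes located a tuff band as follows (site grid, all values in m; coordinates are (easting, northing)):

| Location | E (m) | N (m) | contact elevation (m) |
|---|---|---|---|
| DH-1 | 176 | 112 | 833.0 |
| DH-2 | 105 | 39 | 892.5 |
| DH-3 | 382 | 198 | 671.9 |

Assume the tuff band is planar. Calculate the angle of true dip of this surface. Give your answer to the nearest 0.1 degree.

Two edge vectors: DH-1→DH-2 = (-71, -73, 59.5), DH-1→DH-3 = (206, 86, -161.1).
Normal n = (DH-1→DH-2) × (DH-1→DH-3) = (6643.3, 818.9, 8932).
So ∂z/∂E = −n_x/n_z = −0.74376 and ∂z/∂N = −n_y/n_z = −0.09168.
Gradient magnitude |∇z| = √(a² + b²) = √(0.55318 + 0.00841) = 0.74939.
True dip = arctan(0.74939) = 36.8°, dipping toward E (azimuth ≈ 083°).

36.8°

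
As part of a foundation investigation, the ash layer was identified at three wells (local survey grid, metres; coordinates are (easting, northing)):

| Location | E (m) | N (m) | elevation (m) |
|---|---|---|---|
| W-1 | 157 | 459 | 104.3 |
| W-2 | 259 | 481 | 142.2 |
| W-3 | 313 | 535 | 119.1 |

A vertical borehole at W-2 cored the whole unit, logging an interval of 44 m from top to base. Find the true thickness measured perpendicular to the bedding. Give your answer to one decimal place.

28.5 m

Let the plane be z = a·E + b·N + c.
W-2−W-1: 102a + 22b = 37.9;  W-3−W-1: 156a + 76b = 14.8.
Solving gives a = 0.59139, b = −1.01917.
|∇z| = √(a²+b²) = 1.17832, so dip δ = arctan(1.17832) = 49.68°.
True thickness = vertical thickness × cos δ = 44 × cos 49.68° = 28.5 m.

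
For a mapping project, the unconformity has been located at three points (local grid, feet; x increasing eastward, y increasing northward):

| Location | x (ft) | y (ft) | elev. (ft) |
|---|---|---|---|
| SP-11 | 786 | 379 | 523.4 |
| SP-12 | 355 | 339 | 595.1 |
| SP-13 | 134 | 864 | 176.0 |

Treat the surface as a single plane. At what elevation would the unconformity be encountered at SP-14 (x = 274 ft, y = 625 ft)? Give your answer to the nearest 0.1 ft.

Let the plane be z = a·x + b·y + c.
SP-12−SP-11: −431a − 40b = 71.7;  SP-13−SP-11: −652a + 485b = −347.4.
Solving gives a = −0.08880, b = −0.83567.
Then c = 523.4 − a·786 − b·379 = 909.92.
At (274, 625): z = −24.3 − 522.3 + 909.92 = 363.3 ft.

363.3 ft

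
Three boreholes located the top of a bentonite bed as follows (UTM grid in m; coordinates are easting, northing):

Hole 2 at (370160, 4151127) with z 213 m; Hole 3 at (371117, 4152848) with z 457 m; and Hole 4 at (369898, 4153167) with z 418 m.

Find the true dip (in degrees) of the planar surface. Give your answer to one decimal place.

7.1°

Two edge vectors: Hole 2→Hole 3 = (957, 1721, 244), Hole 2→Hole 4 = (-262, 2040, 205).
Normal n = (Hole 2→Hole 3) × (Hole 2→Hole 4) = (-144955, -260113, 2403182).
So ∂z/∂easting = −n_x/n_z = 0.06032 and ∂z/∂northing = −n_y/n_z = 0.10824.
Gradient magnitude |∇z| = √(a² + b²) = √(0.00364 + 0.01172) = 0.12391.
True dip = arctan(0.12391) = 7.1°, dipping toward SSW (azimuth ≈ 209°).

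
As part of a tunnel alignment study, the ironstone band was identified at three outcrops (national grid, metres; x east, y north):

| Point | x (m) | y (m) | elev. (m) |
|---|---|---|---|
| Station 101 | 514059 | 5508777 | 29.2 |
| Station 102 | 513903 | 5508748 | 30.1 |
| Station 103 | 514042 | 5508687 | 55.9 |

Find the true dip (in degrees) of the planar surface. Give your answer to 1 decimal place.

Let the plane be z = a·x + b·y + c.
Station 102−Station 101: −156a − 29b = 0.9;  Station 103−Station 101: −17a − 90b = 26.7.
Solving gives a = 0.05118, b = −0.30633.
Gradient magnitude |∇z| = √(a² + b²) = √(0.00262 + 0.09384) = 0.31058.
True dip = arctan(0.31058) = 17.3°, dipping toward N (azimuth ≈ 351°).

17.3°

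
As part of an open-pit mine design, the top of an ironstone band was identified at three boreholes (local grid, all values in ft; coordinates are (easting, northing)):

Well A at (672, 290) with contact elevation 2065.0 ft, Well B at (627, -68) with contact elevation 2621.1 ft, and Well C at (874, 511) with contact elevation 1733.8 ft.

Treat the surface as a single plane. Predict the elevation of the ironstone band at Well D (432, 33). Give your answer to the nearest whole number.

Let the plane be z = a·E + b·N + c.
Well B−Well A: −45a − 358b = 556.1;  Well C−Well A: 202a + 221b = −331.2.
Solving gives a = 0.06940, b = −1.56208.
Then c = 2065 − a·672 − b·290 = 2471.37.
At (432, 33): z = 30.0 − 51.5 + 2471.37 = 2449.8 ft.

2450 ft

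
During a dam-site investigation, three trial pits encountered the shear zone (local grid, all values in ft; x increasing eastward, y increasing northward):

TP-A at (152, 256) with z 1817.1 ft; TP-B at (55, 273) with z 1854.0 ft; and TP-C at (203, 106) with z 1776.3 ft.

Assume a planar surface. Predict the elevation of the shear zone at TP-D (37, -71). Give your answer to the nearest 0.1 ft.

1808.2 ft

Let the plane be z = a·x + b·y + c.
TP-B−TP-A: −97a + 17b = 36.9;  TP-C−TP-A: 51a − 150b = −40.8.
Solving gives a = −0.35383, b = 0.15170.
Then c = 1817.1 − a·152 − b·256 = 1832.05.
At (37, -71): z = −13.1 − 10.8 + 1832.05 = 1808.2 ft.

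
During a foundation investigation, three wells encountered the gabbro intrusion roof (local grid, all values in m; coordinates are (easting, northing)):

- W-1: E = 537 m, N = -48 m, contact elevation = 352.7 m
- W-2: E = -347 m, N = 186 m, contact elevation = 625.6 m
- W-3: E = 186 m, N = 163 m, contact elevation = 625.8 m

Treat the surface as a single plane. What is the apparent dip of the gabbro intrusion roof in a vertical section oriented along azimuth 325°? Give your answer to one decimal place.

47.9°

Let the plane be z = a·E + b·N + c.
W-2−W-1: −884a + 234b = 272.9;  W-3−W-1: −351a + 211b = 273.1.
Solving gives a = 0.06058, b = 1.39508.
Unit vector along 325° is (sin 325°, cos 325°) = (-0.5736, 0.8192).
Slope in that direction = a·(-0.5736) + b·(0.8192) = 1.10804.
Apparent dip = arctan|1.10804| = 47.9° (true dip is 54.4°, so apparent ≤ true as expected).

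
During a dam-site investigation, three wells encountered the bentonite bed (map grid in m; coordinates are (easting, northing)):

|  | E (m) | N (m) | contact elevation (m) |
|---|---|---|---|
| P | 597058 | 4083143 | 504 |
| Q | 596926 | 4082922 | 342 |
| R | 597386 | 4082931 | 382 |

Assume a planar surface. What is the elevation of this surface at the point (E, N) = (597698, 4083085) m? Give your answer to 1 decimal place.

Let the plane be z = a·E + b·N + c.
Q−P: −132a − 221b = −162;  R−P: 328a − 212b = −122.
Solving gives a = 0.073473206, b = 0.689147225.
Then c = 504 − a·597058 − b·4083143 = −2857250.43.
At (597698, 4083085): z = 43914.8 + 2813846.7 − 2857250.43 = 511.1 m.

511.1 m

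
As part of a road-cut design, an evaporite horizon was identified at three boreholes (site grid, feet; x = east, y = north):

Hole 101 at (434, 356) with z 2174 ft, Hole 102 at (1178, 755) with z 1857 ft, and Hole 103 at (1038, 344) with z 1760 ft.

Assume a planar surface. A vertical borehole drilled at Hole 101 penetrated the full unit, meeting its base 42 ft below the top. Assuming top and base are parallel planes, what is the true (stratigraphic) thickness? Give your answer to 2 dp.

Let the plane be z = a·x + b·y + c.
Hole 102−Hole 101: 744a + 399b = −317;  Hole 103−Hole 101: 604a − 12b = −414.
Solving gives a = −0.67617, b = 0.46633.
|∇z| = √(a²+b²) = 0.82138, so dip δ = arctan(0.82138) = 39.40°.
True thickness = vertical thickness × cos δ = 42 × cos 39.40° = 32.46 ft.

32.46 ft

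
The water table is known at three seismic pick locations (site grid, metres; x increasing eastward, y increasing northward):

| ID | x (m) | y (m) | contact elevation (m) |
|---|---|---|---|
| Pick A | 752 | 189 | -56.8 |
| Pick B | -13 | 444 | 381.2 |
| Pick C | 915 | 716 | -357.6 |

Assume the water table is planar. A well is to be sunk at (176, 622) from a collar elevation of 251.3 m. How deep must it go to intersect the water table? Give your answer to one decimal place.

Two edge vectors: Pick A→Pick B = (-765, 255, 438), Pick A→Pick C = (163, 527, -300.8).
Normal n = (Pick A→Pick B) × (Pick A→Pick C) = (-307530, -158718, -444720).
So ∂z/∂x = −n_x/n_z = −0.69151 and ∂z/∂y = −n_y/n_z = −0.35689.
Intercept c from Pick A: -56.8 + 520.02 + 67.45 = 530.67.
At (176, 622): z_contact = −121.71 − 221.99 + 530.67 = 186.98 m.
Depth below ground = 251.3 − 186.98 = 64.3 m.

64.3 m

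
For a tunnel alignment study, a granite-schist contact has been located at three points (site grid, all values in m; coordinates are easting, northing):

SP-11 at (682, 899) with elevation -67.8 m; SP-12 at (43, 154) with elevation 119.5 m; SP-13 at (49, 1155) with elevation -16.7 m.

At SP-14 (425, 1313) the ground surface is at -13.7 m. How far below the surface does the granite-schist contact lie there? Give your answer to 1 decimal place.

Two edge vectors: SP-11→SP-12 = (-639, -745, 187.3), SP-11→SP-13 = (-633, 256, 51.1).
Normal n = (SP-11→SP-12) × (SP-11→SP-13) = (-86018.3, -85908, -635169).
So ∂z/∂easting = −n_x/n_z = −0.135426 and ∂z/∂northing = −n_y/n_z = −0.135252.
Intercept c from SP-11: -67.8 + 92.36 + 121.59 = 146.15.
At (425, 1313): z_contact = −57.56 − 177.59 + 146.15 = -88.99 m.
Depth below ground = -13.7 − (-88.99) = 75.3 m.

75.3 m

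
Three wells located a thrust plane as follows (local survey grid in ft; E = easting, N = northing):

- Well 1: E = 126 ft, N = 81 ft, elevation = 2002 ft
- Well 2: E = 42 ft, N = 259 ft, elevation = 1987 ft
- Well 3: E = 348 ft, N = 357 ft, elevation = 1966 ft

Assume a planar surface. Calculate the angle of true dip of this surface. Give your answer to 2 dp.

6.14°

Two edge vectors: Well 1→Well 2 = (-84, 178, -15), Well 1→Well 3 = (222, 276, -36).
Normal n = (Well 1→Well 2) × (Well 1→Well 3) = (-2268, -6354, -62700).
So ∂z/∂E = −n_x/n_z = −0.03617 and ∂z/∂N = −n_y/n_z = −0.10134.
Gradient magnitude |∇z| = √(a² + b²) = √(0.00131 + 0.01027) = 0.10760.
True dip = arctan(0.10760) = 6.14°, dipping toward NNE (azimuth ≈ 020°).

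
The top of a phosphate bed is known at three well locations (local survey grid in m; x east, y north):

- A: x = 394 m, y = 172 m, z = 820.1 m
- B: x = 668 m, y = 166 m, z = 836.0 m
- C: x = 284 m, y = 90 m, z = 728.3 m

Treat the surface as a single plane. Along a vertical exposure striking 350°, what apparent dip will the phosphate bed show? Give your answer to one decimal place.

Two edge vectors: A→B = (274, -6, 15.9), A→C = (-110, -82, -91.8).
Normal n = (A→B) × (A→C) = (1854.6, 23404.2, -23128).
So ∂z/∂x = −n_x/n_z = 0.08019 and ∂z/∂y = −n_y/n_z = 1.01194.
Unit vector along 350° is (sin 350°, cos 350°) = (-0.1736, 0.9848).
Slope in that direction = a·(-0.1736) + b·(0.9848) = 0.98264.
Apparent dip = arctan|0.98264| = 44.5° (true dip is 45.4°, so apparent ≤ true as expected).

44.5°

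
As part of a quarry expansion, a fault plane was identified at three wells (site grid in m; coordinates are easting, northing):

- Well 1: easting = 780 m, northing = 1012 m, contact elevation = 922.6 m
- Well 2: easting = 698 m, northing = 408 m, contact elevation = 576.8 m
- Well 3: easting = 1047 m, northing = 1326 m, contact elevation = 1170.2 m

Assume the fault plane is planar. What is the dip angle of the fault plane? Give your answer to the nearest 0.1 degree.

Let the plane be z = a·easting + b·northing + c.
Well 2−Well 1: −82a − 604b = −345.8;  Well 3−Well 1: 267a + 314b = 247.6.
Solving gives a = 0.30231, b = 0.53147.
Gradient magnitude |∇z| = √(a² + b²) = √(0.09139 + 0.28246) = 0.61144.
True dip = arctan(0.61144) = 31.4°, dipping toward SSW (azimuth ≈ 210°).

31.4°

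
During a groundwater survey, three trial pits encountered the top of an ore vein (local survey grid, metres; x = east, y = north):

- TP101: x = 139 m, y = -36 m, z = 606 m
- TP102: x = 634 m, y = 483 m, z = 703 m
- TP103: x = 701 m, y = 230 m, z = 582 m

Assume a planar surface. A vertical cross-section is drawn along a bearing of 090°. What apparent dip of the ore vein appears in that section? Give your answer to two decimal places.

13.45°

Let the plane be z = a·x + b·y + c.
TP102−TP101: 495a + 519b = 97;  TP103−TP101: 562a + 266b = −24.
Solving gives a = −0.23910, b = 0.41494.
Unit vector along 090° is (sin 90°, cos 90°) = (1.0000, 0.0000).
Slope in that direction = a·(1.0000) + b·(0.0000) = −0.23910.
Apparent dip = arctan|0.23910| = 13.45° (true dip is 25.6°, so apparent ≤ true as expected).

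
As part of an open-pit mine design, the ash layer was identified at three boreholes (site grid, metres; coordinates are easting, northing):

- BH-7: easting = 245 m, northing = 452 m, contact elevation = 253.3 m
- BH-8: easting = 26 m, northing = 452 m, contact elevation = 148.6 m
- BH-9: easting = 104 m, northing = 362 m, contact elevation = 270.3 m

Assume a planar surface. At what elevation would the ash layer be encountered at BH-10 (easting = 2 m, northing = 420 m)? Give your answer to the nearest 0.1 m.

167.1 m

Two edge vectors: BH-7→BH-8 = (-219, 0, -104.7), BH-7→BH-9 = (-141, -90, 17).
Normal n = (BH-7→BH-8) × (BH-7→BH-9) = (-9423, 18485.7, 19710).
So ∂z/∂easting = −n_x/n_z = 0.47808 and ∂z/∂northing = −n_y/n_z = −0.93788.
Intercept c from BH-7: 253.3 − 117.13 + 423.92 = 560.09.
At (2, 420): z = 1.0 − 393.9 + 560.09 = 167.1 m.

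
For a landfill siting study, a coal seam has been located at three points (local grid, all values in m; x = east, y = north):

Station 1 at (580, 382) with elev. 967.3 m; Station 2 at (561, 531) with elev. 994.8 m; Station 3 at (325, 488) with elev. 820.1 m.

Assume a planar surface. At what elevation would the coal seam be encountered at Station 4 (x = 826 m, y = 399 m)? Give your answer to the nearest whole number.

Two edge vectors: Station 1→Station 2 = (-19, 149, 27.5), Station 1→Station 3 = (-255, 106, -147.2).
Normal n = (Station 1→Station 2) × (Station 1→Station 3) = (-24847.8, -9809.3, 35981).
So ∂z/∂x = −n_x/n_z = 0.69058 and ∂z/∂y = −n_y/n_z = 0.27262.
Intercept c from Station 1: 967.3 − 400.54 − 104.14 = 462.62.
At (826, 399): z = 570.4 + 108.8 + 462.62 = 1141.8 m.

1142 m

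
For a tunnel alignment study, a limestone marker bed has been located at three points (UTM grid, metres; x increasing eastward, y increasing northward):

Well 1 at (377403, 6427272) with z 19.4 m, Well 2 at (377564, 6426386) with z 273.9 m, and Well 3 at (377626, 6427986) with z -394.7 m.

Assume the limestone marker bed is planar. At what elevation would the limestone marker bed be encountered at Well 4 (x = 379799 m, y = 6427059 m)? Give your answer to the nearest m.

-1316 m

Two edge vectors: Well 1→Well 2 = (161, -886, 254.5), Well 1→Well 3 = (223, 714, -414.1).
Normal n = (Well 1→Well 2) × (Well 1→Well 3) = (185179.6, 123423.6, 312532).
So ∂z/∂x = −n_x/n_z = −0.59251405 and ∂z/∂y = −n_y/n_z = −0.39491508.
Intercept c from Well 1: 19.4 + 223616.58 + 2538226.64 = 2761862.62.
At (379799, 6427059): z = −225036.2 − 2538142.5 + 2761862.62 = -1316.1 m.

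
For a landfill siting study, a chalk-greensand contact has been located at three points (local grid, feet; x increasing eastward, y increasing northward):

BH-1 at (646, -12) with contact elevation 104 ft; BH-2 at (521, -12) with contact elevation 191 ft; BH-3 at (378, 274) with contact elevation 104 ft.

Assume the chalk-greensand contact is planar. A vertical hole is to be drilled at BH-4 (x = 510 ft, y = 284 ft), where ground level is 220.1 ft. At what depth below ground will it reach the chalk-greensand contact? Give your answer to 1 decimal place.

Two edge vectors: BH-1→BH-2 = (-125, 0, 87), BH-1→BH-3 = (-268, 286, 0).
Normal n = (BH-1→BH-2) × (BH-1→BH-3) = (-24882, -23316, -35750).
So ∂z/∂x = −n_x/n_z = −0.69600 and ∂z/∂y = −n_y/n_z = −0.65220.
Intercept c from BH-1: 104 + 449.62 − 7.83 = 545.79.
At (510, 284): z_contact = −354.96 − 185.22 + 545.79 = 5.61 ft.
Depth below ground = 220.1 − 5.61 = 214.5 ft.

214.5 ft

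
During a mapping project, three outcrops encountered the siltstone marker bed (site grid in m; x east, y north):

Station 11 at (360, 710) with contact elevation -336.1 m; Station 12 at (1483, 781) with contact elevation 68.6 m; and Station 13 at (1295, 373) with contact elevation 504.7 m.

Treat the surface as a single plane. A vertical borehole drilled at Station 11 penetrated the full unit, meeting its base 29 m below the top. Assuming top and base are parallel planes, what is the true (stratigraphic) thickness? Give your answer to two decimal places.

17.29 m

Let the plane be z = a·x + b·y + c.
Station 12−Station 11: 1123a + 71b = 404.7;  Station 13−Station 11: 935a − 337b = 840.8.
Solving gives a = 0.44079, b = −1.27198.
|∇z| = √(a²+b²) = 1.34619, so dip δ = arctan(1.34619) = 53.39°.
True thickness = vertical thickness × cos δ = 29 × cos 53.39° = 17.29 m.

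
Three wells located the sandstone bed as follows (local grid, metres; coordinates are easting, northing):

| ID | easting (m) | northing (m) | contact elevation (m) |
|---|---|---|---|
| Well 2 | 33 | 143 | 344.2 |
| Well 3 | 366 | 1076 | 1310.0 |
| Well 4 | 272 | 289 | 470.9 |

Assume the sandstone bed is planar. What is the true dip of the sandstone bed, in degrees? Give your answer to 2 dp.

Two edge vectors: Well 2→Well 3 = (333, 933, 965.8), Well 2→Well 4 = (239, 146, 126.7).
Normal n = (Well 2→Well 3) × (Well 2→Well 4) = (-22795.7, 188635.1, -174369).
So ∂z/∂easting = −n_x/n_z = −0.13073 and ∂z/∂northing = −n_y/n_z = 1.08182.
Gradient magnitude |∇z| = √(a² + b²) = √(0.01709 + 1.17032) = 1.08969.
True dip = arctan(1.08969) = 47.46°, dipping toward S (azimuth ≈ 173°).

47.46°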